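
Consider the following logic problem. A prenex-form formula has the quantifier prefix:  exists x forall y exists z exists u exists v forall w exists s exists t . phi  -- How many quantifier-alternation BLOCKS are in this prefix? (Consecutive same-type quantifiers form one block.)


Quantifier-type sequence: E A E E E A E E  (A=forall, E=exists)
Group into maximal same-type runs:
  Ex1 | Ax1 | Ex3 | Ax1 | Ex2
Number of blocks = 5

5


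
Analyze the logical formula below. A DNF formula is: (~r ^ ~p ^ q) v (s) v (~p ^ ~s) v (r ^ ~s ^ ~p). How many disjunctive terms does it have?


A DNF formula is a disjunction of terms (conjunctions).
Terms are separated by v.
Counting the disjuncts: 4 terms.

4


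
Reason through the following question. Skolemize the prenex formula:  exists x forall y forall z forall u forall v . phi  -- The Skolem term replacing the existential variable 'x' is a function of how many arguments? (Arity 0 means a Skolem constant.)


Quantifier prefix: exists x forall y forall z forall u forall v
'x' is existentially quantified at position 1.
No universal quantifiers precede it.
Skolem function arity = 0 (a Skolem constant)

0


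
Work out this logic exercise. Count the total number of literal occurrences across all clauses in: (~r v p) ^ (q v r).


Counting literals in each clause:
Clause 1: 2 literal(s)
Clause 2: 2 literal(s)
Total = 4

4


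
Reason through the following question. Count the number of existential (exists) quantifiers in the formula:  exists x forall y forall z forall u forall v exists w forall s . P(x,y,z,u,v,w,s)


Quantifier prefix: exists x forall y forall z forall u forall v exists w forall s
Mark each quantifier type:
  E U U U U E U
Universal count = 5, Existential count = 2
Asked for existential (exists) quantifiers: 2

2


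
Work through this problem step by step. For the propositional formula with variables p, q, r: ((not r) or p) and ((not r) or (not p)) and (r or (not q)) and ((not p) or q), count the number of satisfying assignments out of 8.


Evaluate all 8 assignments for p, q, r:
p=0, q=0, r=0: 1
p=0, q=0, r=1: 0
p=0, q=1, r=0: 0
p=0, q=1, r=1: 0
p=1, q=0, r=0: 0
p=1, q=0, r=1: 0
p=1, q=1, r=0: 0
p=1, q=1, r=1: 0
Satisfying count = 1

1


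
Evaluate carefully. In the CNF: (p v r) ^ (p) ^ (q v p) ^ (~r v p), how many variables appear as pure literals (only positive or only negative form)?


Check each variable for pure literal status:
p: pure positive
q: pure positive
r: mixed (not pure)
Pure literal count = 2

2


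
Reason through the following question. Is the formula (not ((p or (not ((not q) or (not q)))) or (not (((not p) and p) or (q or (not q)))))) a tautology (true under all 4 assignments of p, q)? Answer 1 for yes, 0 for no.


Check all 4 assignments:
p=0, q=0: 1
p=0, q=1: 0
p=1, q=0: 0
p=1, q=1: 0
Satisfying count = 1/4.
Tautology iff count = 4: no.

0


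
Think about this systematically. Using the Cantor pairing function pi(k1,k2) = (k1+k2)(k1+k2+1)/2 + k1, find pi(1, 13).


k1 + k2 = 14
(k1+k2)(k1+k2+1)/2 = 14 * 15 / 2 = 105
pi = 105 + 1 = 106

106


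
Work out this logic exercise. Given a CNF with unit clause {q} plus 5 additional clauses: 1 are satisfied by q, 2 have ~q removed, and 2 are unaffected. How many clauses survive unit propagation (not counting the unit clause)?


Satisfied (removed): 1
Shortened (remain): 2
Unchanged (remain): 2
Remaining = 2 + 2 = 4

4


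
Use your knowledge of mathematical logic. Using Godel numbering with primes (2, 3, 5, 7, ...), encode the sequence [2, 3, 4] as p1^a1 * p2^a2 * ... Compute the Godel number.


Encode each element as an exponent of the corresponding prime:
  2^2 = 4
  3^3 = 27
  5^4 = 625
Product = 4 * 27 * 625 = 67500

67500


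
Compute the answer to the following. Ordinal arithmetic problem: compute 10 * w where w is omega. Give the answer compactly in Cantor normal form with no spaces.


Compute 10 * w.
Ordinal * is associative and left-distributive over +, but NOT commutative; for finite n>1, n*w = w but w*n stays w*n.
For finite n>0, n * w = sup{n*k : k<w} = w. So 10 * w = w.
Result = w

w


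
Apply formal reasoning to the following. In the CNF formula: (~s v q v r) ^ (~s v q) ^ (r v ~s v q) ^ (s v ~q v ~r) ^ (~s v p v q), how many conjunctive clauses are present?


A CNF formula is a conjunction of clauses.
Clauses are separated by ^.
Counting the conjuncts: 5 clauses.

5


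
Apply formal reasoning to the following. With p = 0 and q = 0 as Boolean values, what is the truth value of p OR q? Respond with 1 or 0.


p = 0, q = 0
Operation: p OR q
Evaluate: 0 OR 0 = 0

0


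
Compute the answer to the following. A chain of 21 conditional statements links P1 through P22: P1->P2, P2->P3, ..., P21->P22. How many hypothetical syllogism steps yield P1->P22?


With 21 implications in a chain connecting 22 propositions:
P1->P2, P2->P3, ..., P21->P22
Steps needed = (number of implications) - 1 = 21 - 1 = 20

20


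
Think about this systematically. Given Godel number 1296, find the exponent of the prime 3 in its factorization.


Factorize 1296 by dividing by 3 repeatedly.
Division steps: 3 divides 1296 exactly 4 time(s).
Exponent of 3 = 4

4


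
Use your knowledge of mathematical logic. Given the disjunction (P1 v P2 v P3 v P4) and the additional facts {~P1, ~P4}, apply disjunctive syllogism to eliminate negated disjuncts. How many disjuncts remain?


Original disjuncts (4): P1, P2, P3, P4
Negated (eliminate): ~P1, ~P4
Remaining disjuncts: P2, P3
Count = 4 - 2 = 2

2


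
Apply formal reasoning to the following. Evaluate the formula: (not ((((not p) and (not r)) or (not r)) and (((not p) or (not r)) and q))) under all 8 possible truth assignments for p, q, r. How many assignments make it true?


Check all 8 assignments:
p=0, q=0, r=0: 1
p=0, q=0, r=1: 1
p=0, q=1, r=0: 0
p=0, q=1, r=1: 1
p=1, q=0, r=0: 1
p=1, q=0, r=1: 1
p=1, q=1, r=0: 0
p=1, q=1, r=1: 1
Count of True = 6

6


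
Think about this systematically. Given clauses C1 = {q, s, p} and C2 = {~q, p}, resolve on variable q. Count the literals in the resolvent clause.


Remove q from C1 and ~q from C2.
C1 remainder: {s, p}
C2 remainder: {p}
Union (resolvent): {p, s}
Resolvent has 2 literal(s).

2


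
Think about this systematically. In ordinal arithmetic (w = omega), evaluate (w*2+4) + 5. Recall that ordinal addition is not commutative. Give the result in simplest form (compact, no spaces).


Compute (w*2+4) + 5.
Ordinal + is associative but NOT commutative; for finite n>0, n + w = w but w + n stays w+n.
By associativity: (w*2+4) + 5 = w*2 + (4+5) = w*2+9.
Result = w*2+9

w*2+9


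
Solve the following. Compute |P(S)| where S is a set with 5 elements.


The power set of a set with n elements has 2^n elements.
|P(S)| = 2^5 = 32

32


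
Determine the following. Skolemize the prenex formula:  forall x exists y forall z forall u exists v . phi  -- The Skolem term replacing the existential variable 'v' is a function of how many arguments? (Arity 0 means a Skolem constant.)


Quantifier prefix: forall x exists y forall z forall u exists v
'v' is existentially quantified at position 5.
Universal variables preceding it: x, z, u
Skolem function arity = 3

3


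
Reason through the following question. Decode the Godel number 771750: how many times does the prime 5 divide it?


Factorize 771750 by dividing by 5 repeatedly.
Division steps: 5 divides 771750 exactly 3 time(s).
Exponent of 5 = 3

3


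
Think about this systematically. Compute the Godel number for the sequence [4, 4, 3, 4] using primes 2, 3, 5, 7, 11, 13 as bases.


Encode each element as an exponent of the corresponding prime:
  2^4 = 16
  3^4 = 81
  5^3 = 125
  7^4 = 2401
Product = 16 * 81 * 125 * 2401 = 388962000

388962000


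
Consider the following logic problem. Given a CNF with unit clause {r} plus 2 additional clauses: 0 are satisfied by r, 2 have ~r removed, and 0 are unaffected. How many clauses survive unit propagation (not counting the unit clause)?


Satisfied (removed): 0
Shortened (remain): 2
Unchanged (remain): 0
Remaining = 2 + 0 = 2

2


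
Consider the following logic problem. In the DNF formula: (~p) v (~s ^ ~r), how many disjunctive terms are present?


A DNF formula is a disjunction of terms (conjunctions).
Terms are separated by v.
Counting the disjuncts: 2 terms.

2


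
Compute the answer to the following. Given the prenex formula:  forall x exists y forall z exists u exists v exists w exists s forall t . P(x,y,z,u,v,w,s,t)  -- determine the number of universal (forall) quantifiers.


Quantifier prefix: forall x exists y forall z exists u exists v exists w exists s forall t
Mark each quantifier type:
  U E U E E E E U
Universal count = 3, Existential count = 5
Asked for universal (forall) quantifiers: 3

3


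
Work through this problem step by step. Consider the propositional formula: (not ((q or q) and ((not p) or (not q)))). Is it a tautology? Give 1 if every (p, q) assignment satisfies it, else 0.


Check all 4 assignments:
p=0, q=0: 1
p=0, q=1: 0
p=1, q=0: 1
p=1, q=1: 1
Satisfying count = 3/4.
Tautology iff count = 4: no.

0


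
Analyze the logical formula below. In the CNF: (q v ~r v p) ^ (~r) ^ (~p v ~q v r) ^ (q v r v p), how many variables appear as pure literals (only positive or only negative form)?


Check each variable for pure literal status:
p: mixed (not pure)
q: mixed (not pure)
r: mixed (not pure)
Pure literal count = 0

0


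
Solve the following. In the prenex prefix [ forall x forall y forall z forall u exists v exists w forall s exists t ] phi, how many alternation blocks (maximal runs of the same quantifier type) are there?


Quantifier-type sequence: A A A A E E A E  (A=forall, E=exists)
Group into maximal same-type runs:
  Ax4 | Ex2 | Ax1 | Ex1
Number of blocks = 4

4


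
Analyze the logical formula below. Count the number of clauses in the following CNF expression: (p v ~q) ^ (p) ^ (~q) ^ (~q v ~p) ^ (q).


A CNF formula is a conjunction of clauses.
Clauses are separated by ^.
Counting the conjuncts: 5 clauses.

5


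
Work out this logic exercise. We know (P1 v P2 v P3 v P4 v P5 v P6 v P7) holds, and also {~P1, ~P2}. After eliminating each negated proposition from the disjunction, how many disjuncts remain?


Original disjuncts (7): P1, P2, P3, P4, P5, P6, P7
Negated (eliminate): ~P1, ~P2
Remaining disjuncts: P3, P4, P5, P6, P7
Count = 7 - 2 = 5

5


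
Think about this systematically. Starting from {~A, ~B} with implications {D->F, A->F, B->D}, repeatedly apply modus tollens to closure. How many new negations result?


Initial negated facts: {~A, ~B}
Apply modus tollens to closure:
  (no implication fires)
Final negated: {~A, ~B}
New negations: {(none)}
Count = 0

0


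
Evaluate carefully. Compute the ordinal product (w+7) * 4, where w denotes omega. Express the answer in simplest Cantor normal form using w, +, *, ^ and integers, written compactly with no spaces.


Compute (w+7) * 4.
Ordinal * is associative and left-distributive over +, but NOT commutative; for finite n>1, n*w = w but w*n stays w*n.
(w+7) * 4 = (w+7) repeated 4 times. Each intermediate +7 is absorbed by the following w; only the last survives: w*4+7.
Result = w*4+7

w*4+7


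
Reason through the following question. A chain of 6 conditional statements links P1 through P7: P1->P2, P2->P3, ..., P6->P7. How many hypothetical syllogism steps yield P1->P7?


With 6 implications in a chain connecting 7 propositions:
P1->P2, P2->P3, ..., P6->P7
Steps needed = (number of implications) - 1 = 6 - 1 = 5

5


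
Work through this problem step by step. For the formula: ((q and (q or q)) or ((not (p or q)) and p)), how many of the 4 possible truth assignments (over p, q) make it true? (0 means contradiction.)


Check all 4 assignments:
p=0, q=0: 0
p=0, q=1: 1
p=1, q=0: 0
p=1, q=1: 1
Count of True = 2

2


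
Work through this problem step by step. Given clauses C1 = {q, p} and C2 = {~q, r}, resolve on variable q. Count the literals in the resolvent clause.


Remove q from C1 and ~q from C2.
C1 remainder: {p}
C2 remainder: {r}
Union (resolvent): {p, r}
Resolvent has 2 literal(s).

2


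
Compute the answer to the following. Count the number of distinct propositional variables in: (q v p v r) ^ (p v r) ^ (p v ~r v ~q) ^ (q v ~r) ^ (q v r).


Identify each variable that appears in the formula.
Variables found: p, q, r
Count = 3

3


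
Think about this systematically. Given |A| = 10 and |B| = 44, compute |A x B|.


The Cartesian product A x B contains all ordered pairs (a, b).
|A x B| = |A| * |B| = 10 * 44 = 440

440


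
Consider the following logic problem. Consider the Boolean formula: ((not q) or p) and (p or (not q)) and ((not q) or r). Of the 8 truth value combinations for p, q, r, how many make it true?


Evaluate all 8 assignments for p, q, r:
p=0, q=0, r=0: 1
p=0, q=0, r=1: 1
p=0, q=1, r=0: 0
p=0, q=1, r=1: 0
p=1, q=0, r=0: 1
p=1, q=0, r=1: 1
p=1, q=1, r=0: 0
p=1, q=1, r=1: 1
Satisfying count = 5

5


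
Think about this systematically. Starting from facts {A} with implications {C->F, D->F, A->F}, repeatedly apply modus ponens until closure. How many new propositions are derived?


Initial facts: {A}
Apply modus ponens to closure:
  A and A->F  =>  F
Final known: {A, F}
New propositions: {F}
Count = 1

1


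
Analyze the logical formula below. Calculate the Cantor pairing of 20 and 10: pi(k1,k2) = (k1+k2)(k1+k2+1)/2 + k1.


k1 + k2 = 30
(k1+k2)(k1+k2+1)/2 = 30 * 31 / 2 = 465
pi = 465 + 20 = 485

485


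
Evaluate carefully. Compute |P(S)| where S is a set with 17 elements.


The power set of a set with n elements has 2^n elements.
|P(S)| = 2^17 = 131072

131072


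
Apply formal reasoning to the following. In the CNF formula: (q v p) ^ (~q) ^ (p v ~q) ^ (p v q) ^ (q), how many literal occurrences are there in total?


Counting literals in each clause:
Clause 1: 2 literal(s)
Clause 2: 1 literal(s)
Clause 3: 2 literal(s)
Clause 4: 2 literal(s)
Clause 5: 1 literal(s)
Total = 8

8


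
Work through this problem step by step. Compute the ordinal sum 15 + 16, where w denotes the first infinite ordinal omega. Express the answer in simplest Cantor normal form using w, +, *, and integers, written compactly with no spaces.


Compute 15 + 16.
Ordinal + is associative but NOT commutative; for finite n>0, n + w = w but w + n stays w+n.
Both operands finite; ordinal + agrees with natural +: 15 + 16 = 31.
Result = 31

31


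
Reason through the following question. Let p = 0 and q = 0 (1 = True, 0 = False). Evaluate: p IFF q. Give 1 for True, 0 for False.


p = 0, q = 0
Operation: p IFF q
Evaluate: 0 IFF 0 = 1

1


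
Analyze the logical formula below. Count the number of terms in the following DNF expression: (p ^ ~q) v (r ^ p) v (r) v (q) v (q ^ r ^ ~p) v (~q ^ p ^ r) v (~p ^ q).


A DNF formula is a disjunction of terms (conjunctions).
Terms are separated by v.
Counting the disjuncts: 7 terms.

7


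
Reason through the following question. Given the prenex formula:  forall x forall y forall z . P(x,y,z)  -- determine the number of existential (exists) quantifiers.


Quantifier prefix: forall x forall y forall z
Mark each quantifier type:
  U U U
Universal count = 3, Existential count = 0
Asked for existential (exists) quantifiers: 0

0


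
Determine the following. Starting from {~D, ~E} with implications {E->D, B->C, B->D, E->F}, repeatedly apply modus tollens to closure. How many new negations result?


Initial negated facts: {~D, ~E}
Apply modus tollens to closure:
  ~D and B->D  =>  ~B
Final negated: {~B, ~D, ~E}
New negations: {~B}
Count = 1

1


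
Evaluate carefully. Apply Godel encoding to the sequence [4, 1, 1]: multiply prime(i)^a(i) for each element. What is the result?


Encode each element as an exponent of the corresponding prime:
  2^4 = 16
  3^1 = 3
  5^1 = 5
Product = 16 * 3 * 5 = 240

240


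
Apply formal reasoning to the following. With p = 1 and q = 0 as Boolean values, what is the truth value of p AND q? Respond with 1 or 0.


p = 1, q = 0
Operation: p AND q
Evaluate: 1 AND 0 = 0

0


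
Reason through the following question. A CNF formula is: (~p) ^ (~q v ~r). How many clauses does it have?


A CNF formula is a conjunction of clauses.
Clauses are separated by ^.
Counting the conjuncts: 2 clauses.

2


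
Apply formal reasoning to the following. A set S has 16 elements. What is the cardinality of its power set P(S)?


The power set of a set with n elements has 2^n elements.
|P(S)| = 2^16 = 65536

65536


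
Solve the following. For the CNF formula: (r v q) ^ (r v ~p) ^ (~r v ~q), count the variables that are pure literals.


Check each variable for pure literal status:
p: pure negative
q: mixed (not pure)
r: mixed (not pure)
Pure literal count = 1

1


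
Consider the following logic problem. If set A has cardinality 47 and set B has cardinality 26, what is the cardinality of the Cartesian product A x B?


The Cartesian product A x B contains all ordered pairs (a, b).
|A x B| = |A| * |B| = 47 * 26 = 1222

1222


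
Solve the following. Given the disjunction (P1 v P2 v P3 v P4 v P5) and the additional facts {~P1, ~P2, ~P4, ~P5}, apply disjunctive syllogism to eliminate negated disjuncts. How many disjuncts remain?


Original disjuncts (5): P1, P2, P3, P4, P5
Negated (eliminate): ~P1, ~P2, ~P4, ~P5
Remaining disjuncts: P3
Count = 5 - 4 = 1

1


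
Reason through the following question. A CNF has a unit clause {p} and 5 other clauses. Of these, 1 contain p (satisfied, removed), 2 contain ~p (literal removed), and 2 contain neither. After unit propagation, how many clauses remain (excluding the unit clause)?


Satisfied (removed): 1
Shortened (remain): 2
Unchanged (remain): 2
Remaining = 2 + 2 = 4

4


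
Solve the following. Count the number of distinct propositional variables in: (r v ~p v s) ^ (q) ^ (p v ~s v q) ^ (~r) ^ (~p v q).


Identify each variable that appears in the formula.
Variables found: p, q, r, s
Count = 4

4


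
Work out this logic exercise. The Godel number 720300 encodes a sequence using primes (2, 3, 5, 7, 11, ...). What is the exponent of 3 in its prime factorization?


Factorize 720300 by dividing by 3 repeatedly.
Division steps: 3 divides 720300 exactly 1 time(s).
Exponent of 3 = 1

1


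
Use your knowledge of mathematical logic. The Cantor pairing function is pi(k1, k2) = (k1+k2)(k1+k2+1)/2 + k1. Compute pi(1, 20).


k1 + k2 = 21
(k1+k2)(k1+k2+1)/2 = 21 * 22 / 2 = 231
pi = 231 + 1 = 232

232


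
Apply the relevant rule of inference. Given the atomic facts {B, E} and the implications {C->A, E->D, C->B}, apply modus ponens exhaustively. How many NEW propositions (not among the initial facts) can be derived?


Initial facts: {B, E}
Apply modus ponens to closure:
  E and E->D  =>  D
Final known: {B, D, E}
New propositions: {D}
Count = 1

1


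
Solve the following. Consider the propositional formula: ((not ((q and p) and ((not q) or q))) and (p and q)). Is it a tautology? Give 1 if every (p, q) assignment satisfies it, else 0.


Check all 4 assignments:
p=0, q=0: 0
p=0, q=1: 0
p=1, q=0: 0
p=1, q=1: 0
Satisfying count = 0/4.
Tautology iff count = 4: no.

0


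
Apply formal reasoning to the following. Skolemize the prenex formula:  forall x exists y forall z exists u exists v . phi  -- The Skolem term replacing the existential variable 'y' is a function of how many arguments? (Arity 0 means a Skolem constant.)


Quantifier prefix: forall x exists y forall z exists u exists v
'y' is existentially quantified at position 2.
Universal variables preceding it: x
Skolem function arity = 1

1


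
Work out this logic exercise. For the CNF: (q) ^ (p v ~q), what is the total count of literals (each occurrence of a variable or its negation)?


Counting literals in each clause:
Clause 1: 1 literal(s)
Clause 2: 2 literal(s)
Total = 3

3


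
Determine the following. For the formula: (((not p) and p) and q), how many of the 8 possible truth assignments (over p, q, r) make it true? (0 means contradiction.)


Check all 8 assignments:
p=0, q=0, r=0: 0
p=0, q=0, r=1: 0
p=0, q=1, r=0: 0
p=0, q=1, r=1: 0
p=1, q=0, r=0: 0
p=1, q=0, r=1: 0
p=1, q=1, r=0: 0
p=1, q=1, r=1: 0
Count of True = 0

0


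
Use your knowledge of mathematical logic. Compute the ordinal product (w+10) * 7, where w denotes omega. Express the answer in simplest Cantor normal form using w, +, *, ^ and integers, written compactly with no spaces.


Compute (w+10) * 7.
Ordinal * is associative and left-distributive over +, but NOT commutative; for finite n>1, n*w = w but w*n stays w*n.
(w+10) * 7 = (w+10) repeated 7 times. Each intermediate +10 is absorbed by the following w; only the last survives: w*7+10.
Result = w*7+10

w*7+10


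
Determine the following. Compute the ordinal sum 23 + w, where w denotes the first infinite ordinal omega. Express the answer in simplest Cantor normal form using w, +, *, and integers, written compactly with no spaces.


Compute 23 + w.
Ordinal + is associative but NOT commutative; for finite n>0, n + w = w but w + n stays w+n.
Any finite left addend is absorbed by w on the right: 23 + w = w.
Result = w

w


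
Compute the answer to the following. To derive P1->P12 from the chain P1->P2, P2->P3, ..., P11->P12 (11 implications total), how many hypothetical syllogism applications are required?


With 11 implications in a chain connecting 12 propositions:
P1->P2, P2->P3, ..., P11->P12
Steps needed = (number of implications) - 1 = 11 - 1 = 10

10


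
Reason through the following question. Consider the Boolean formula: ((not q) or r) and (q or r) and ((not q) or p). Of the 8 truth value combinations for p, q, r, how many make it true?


Evaluate all 8 assignments for p, q, r:
p=0, q=0, r=0: 0
p=0, q=0, r=1: 1
p=0, q=1, r=0: 0
p=0, q=1, r=1: 0
p=1, q=0, r=0: 0
p=1, q=0, r=1: 1
p=1, q=1, r=0: 0
p=1, q=1, r=1: 1
Satisfying count = 3

3


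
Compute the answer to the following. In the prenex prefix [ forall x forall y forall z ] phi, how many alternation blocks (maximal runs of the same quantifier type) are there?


Quantifier-type sequence: A A A  (A=forall, E=exists)
Group into maximal same-type runs:
  Ax3
Number of blocks = 1

1


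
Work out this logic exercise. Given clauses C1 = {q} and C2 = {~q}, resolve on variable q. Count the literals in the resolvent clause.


Remove q from C1 and ~q from C2.
C1 remainder: {}
C2 remainder: {}
Union (resolvent): {} (empty clause)
Resolvent has 0 literal(s).

0


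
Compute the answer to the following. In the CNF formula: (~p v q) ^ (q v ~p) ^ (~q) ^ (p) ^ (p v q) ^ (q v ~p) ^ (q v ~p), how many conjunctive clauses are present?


A CNF formula is a conjunction of clauses.
Clauses are separated by ^.
Counting the conjuncts: 7 clauses.

7


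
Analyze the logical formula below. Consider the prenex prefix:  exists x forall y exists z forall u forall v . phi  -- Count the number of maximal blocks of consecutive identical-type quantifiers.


Quantifier-type sequence: E A E A A  (A=forall, E=exists)
Group into maximal same-type runs:
  Ex1 | Ax1 | Ex1 | Ax2
Number of blocks = 4

4


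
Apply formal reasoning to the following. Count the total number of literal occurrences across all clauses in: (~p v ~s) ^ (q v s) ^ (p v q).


Counting literals in each clause:
Clause 1: 2 literal(s)
Clause 2: 2 literal(s)
Clause 3: 2 literal(s)
Total = 6

6


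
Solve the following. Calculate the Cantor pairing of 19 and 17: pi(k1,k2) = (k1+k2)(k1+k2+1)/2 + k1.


k1 + k2 = 36
(k1+k2)(k1+k2+1)/2 = 36 * 37 / 2 = 666
pi = 666 + 19 = 685

685


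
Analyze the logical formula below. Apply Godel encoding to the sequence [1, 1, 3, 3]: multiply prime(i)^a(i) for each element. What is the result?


Encode each element as an exponent of the corresponding prime:
  2^1 = 2
  3^1 = 3
  5^3 = 125
  7^3 = 343
Product = 2 * 3 * 125 * 343 = 257250

257250


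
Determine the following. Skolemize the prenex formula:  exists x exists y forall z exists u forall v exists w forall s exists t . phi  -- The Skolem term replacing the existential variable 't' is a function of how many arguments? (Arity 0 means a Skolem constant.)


Quantifier prefix: exists x exists y forall z exists u forall v exists w forall s exists t
't' is existentially quantified at position 8.
Universal variables preceding it: z, v, s
Skolem function arity = 3

3


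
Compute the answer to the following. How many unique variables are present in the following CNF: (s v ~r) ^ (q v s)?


Identify each variable that appears in the formula.
Variables found: q, r, s
Count = 3

3


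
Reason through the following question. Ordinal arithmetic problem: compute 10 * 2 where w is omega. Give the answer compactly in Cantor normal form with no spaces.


Compute 10 * 2.
Ordinal * is associative and left-distributive over +, but NOT commutative; for finite n>1, n*w = w but w*n stays w*n.
Both finite; ordinal * agrees with natural *: 10 * 2 = 20.
Result = 20

20


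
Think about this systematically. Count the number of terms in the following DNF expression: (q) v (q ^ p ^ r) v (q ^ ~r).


A DNF formula is a disjunction of terms (conjunctions).
Terms are separated by v.
Counting the disjuncts: 3 terms.

3


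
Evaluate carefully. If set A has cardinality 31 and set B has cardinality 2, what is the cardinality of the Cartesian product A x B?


The Cartesian product A x B contains all ordered pairs (a, b).
|A x B| = |A| * |B| = 31 * 2 = 62

62


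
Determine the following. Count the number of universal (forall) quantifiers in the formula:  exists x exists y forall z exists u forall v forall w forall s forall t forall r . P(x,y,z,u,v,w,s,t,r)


Quantifier prefix: exists x exists y forall z exists u forall v forall w forall s forall t forall r
Mark each quantifier type:
  E E U E U U U U U
Universal count = 6, Existential count = 3
Asked for universal (forall) quantifiers: 6

6


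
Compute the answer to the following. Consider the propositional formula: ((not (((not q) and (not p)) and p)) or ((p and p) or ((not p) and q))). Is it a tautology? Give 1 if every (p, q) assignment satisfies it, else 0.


Check all 4 assignments:
p=0, q=0: 1
p=0, q=1: 1
p=1, q=0: 1
p=1, q=1: 1
Satisfying count = 4/4.
Tautology iff count = 4: yes.

1


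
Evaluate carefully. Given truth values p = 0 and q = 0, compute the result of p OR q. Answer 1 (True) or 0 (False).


p = 0, q = 0
Operation: p OR q
Evaluate: 0 OR 0 = 0

0


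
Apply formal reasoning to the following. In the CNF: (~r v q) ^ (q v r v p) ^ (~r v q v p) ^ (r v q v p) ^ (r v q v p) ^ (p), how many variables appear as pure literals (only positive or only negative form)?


Check each variable for pure literal status:
p: pure positive
q: pure positive
r: mixed (not pure)
Pure literal count = 2

2


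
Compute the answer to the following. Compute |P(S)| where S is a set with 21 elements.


The power set of a set with n elements has 2^n elements.
|P(S)| = 2^21 = 2097152

2097152


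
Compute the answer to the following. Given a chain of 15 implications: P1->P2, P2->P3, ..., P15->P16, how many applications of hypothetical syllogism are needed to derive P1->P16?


With 15 implications in a chain connecting 16 propositions:
P1->P2, P2->P3, ..., P15->P16
Steps needed = (number of implications) - 1 = 15 - 1 = 14

14


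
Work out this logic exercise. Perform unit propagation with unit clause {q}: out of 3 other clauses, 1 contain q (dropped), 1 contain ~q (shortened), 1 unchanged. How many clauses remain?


Satisfied (removed): 1
Shortened (remain): 1
Unchanged (remain): 1
Remaining = 1 + 1 = 2

2


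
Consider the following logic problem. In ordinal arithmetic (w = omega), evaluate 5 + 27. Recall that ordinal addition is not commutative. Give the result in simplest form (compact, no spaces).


Compute 5 + 27.
Ordinal + is associative but NOT commutative; for finite n>0, n + w = w but w + n stays w+n.
Both operands finite; ordinal + agrees with natural +: 5 + 27 = 32.
Result = 32

32


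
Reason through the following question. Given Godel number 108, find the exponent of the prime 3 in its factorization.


Factorize 108 by dividing by 3 repeatedly.
Division steps: 3 divides 108 exactly 3 time(s).
Exponent of 3 = 3

3


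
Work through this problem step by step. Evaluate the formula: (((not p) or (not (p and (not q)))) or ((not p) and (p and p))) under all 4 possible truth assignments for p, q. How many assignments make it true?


Check all 4 assignments:
p=0, q=0: 1
p=0, q=1: 1
p=1, q=0: 0
p=1, q=1: 1
Count of True = 3

3


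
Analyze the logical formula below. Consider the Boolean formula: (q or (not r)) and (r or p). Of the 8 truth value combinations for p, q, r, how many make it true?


Evaluate all 8 assignments for p, q, r:
p=0, q=0, r=0: 0
p=0, q=0, r=1: 0
p=0, q=1, r=0: 0
p=0, q=1, r=1: 1
p=1, q=0, r=0: 1
p=1, q=0, r=1: 0
p=1, q=1, r=0: 1
p=1, q=1, r=1: 1
Satisfying count = 4

4


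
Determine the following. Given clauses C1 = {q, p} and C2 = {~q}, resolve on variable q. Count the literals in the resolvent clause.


Remove q from C1 and ~q from C2.
C1 remainder: {p}
C2 remainder: {}
Union (resolvent): {p}
Resolvent has 1 literal(s).

1


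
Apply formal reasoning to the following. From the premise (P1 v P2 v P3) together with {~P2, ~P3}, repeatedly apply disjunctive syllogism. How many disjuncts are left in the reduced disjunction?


Original disjuncts (3): P1, P2, P3
Negated (eliminate): ~P2, ~P3
Remaining disjuncts: P1
Count = 3 - 2 = 1

1


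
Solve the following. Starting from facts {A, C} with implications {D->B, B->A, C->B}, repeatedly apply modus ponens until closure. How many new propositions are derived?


Initial facts: {A, C}
Apply modus ponens to closure:
  C and C->B  =>  B
Final known: {A, B, C}
New propositions: {B}
Count = 1

1


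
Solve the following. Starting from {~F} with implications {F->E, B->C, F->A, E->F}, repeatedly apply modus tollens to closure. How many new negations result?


Initial negated facts: {~F}
Apply modus tollens to closure:
  ~F and E->F  =>  ~E
Final negated: {~E, ~F}
New negations: {~E}
Count = 1

1


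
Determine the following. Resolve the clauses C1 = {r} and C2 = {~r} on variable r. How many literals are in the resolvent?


Remove r from C1 and ~r from C2.
C1 remainder: {}
C2 remainder: {}
Union (resolvent): {} (empty clause)
Resolvent has 0 literal(s).

0


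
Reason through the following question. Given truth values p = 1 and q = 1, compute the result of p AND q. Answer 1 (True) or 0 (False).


p = 1, q = 1
Operation: p AND q
Evaluate: 1 AND 1 = 1

1


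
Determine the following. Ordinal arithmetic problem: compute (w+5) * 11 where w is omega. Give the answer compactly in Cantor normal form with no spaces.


Compute (w+5) * 11.
Ordinal * is associative and left-distributive over +, but NOT commutative; for finite n>1, n*w = w but w*n stays w*n.
(w+5) * 11 = (w+5) repeated 11 times. Each intermediate +5 is absorbed by the following w; only the last survives: w*11+5.
Result = w*11+5

w*11+5


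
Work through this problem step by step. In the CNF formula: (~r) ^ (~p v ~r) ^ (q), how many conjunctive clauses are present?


A CNF formula is a conjunction of clauses.
Clauses are separated by ^.
Counting the conjuncts: 3 clauses.

3


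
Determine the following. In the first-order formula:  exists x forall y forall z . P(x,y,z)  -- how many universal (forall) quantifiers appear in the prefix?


Quantifier prefix: exists x forall y forall z
Mark each quantifier type:
  E U U
Universal count = 2, Existential count = 1
Asked for universal (forall) quantifiers: 2

2


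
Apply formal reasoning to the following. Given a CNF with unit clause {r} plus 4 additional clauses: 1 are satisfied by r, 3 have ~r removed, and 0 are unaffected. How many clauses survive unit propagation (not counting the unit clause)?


Satisfied (removed): 1
Shortened (remain): 3
Unchanged (remain): 0
Remaining = 3 + 0 = 3

3


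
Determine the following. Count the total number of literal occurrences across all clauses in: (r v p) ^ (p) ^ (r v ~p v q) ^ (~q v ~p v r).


Counting literals in each clause:
Clause 1: 2 literal(s)
Clause 2: 1 literal(s)
Clause 3: 3 literal(s)
Clause 4: 3 literal(s)
Total = 9

9


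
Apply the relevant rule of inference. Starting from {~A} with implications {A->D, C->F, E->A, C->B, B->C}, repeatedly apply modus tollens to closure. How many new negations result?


Initial negated facts: {~A}
Apply modus tollens to closure:
  ~A and E->A  =>  ~E
Final negated: {~A, ~E}
New negations: {~E}
Count = 1

1


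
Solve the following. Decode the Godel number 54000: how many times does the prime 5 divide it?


Factorize 54000 by dividing by 5 repeatedly.
Division steps: 5 divides 54000 exactly 3 time(s).
Exponent of 5 = 3

3


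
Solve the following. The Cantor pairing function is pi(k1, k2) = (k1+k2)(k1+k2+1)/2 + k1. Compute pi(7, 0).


k1 + k2 = 7
(k1+k2)(k1+k2+1)/2 = 7 * 8 / 2 = 28
pi = 28 + 7 = 35

35


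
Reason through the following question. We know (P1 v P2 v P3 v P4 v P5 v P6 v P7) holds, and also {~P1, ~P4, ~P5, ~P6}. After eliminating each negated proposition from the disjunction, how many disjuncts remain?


Original disjuncts (7): P1, P2, P3, P4, P5, P6, P7
Negated (eliminate): ~P1, ~P4, ~P5, ~P6
Remaining disjuncts: P2, P3, P7
Count = 7 - 4 = 3

3


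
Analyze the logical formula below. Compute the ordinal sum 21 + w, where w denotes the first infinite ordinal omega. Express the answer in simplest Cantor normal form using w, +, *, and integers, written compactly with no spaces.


Compute 21 + w.
Ordinal + is associative but NOT commutative; for finite n>0, n + w = w but w + n stays w+n.
Any finite left addend is absorbed by w on the right: 21 + w = w.
Result = w

w


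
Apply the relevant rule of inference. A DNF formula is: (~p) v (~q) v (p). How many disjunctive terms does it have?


A DNF formula is a disjunction of terms (conjunctions).
Terms are separated by v.
Counting the disjuncts: 3 terms.

3


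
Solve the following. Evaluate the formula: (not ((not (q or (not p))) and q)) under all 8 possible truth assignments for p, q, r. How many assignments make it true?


Check all 8 assignments:
p=0, q=0, r=0: 1
p=0, q=0, r=1: 1
p=0, q=1, r=0: 1
p=0, q=1, r=1: 1
p=1, q=0, r=0: 1
p=1, q=0, r=1: 1
p=1, q=1, r=0: 1
p=1, q=1, r=1: 1
Count of True = 8

8


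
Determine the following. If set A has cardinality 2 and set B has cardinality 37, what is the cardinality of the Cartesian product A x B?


The Cartesian product A x B contains all ordered pairs (a, b).
|A x B| = |A| * |B| = 2 * 37 = 74

74


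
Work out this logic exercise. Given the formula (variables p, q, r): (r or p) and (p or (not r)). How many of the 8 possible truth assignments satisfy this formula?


Evaluate all 8 assignments for p, q, r:
p=0, q=0, r=0: 0
p=0, q=0, r=1: 0
p=0, q=1, r=0: 0
p=0, q=1, r=1: 0
p=1, q=0, r=0: 1
p=1, q=0, r=1: 1
p=1, q=1, r=0: 1
p=1, q=1, r=1: 1
Satisfying count = 4

4


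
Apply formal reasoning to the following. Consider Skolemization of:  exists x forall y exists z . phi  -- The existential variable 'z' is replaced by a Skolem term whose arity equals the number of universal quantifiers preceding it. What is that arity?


Quantifier prefix: exists x forall y exists z
'z' is existentially quantified at position 3.
Universal variables preceding it: y
Skolem function arity = 1

1


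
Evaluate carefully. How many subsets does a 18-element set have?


The power set of a set with n elements has 2^n elements.
|P(S)| = 2^18 = 262144

262144


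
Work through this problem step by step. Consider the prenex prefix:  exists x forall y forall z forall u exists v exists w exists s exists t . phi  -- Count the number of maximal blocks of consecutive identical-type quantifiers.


Quantifier-type sequence: E A A A E E E E  (A=forall, E=exists)
Group into maximal same-type runs:
  Ex1 | Ax3 | Ex4
Number of blocks = 3

3


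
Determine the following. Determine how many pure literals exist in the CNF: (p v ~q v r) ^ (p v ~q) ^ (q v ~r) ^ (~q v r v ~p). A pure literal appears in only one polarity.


Check each variable for pure literal status:
p: mixed (not pure)
q: mixed (not pure)
r: mixed (not pure)
Pure literal count = 0

0


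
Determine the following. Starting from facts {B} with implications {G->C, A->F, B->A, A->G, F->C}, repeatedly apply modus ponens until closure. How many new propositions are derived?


Initial facts: {B}
Apply modus ponens to closure:
  B and B->A  =>  A
  A and A->G  =>  G
  G and G->C  =>  C
  A and A->F  =>  F
Final known: {A, B, C, F, G}
New propositions: {A, C, F, G}
Count = 4

4


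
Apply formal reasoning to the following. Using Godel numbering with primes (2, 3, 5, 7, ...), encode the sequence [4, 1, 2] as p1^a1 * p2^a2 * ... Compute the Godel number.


Encode each element as an exponent of the corresponding prime:
  2^4 = 16
  3^1 = 3
  5^2 = 25
Product = 16 * 3 * 25 = 1200

1200


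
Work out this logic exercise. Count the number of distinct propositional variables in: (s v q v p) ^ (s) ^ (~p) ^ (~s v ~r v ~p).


Identify each variable that appears in the formula.
Variables found: p, q, r, s
Count = 4

4


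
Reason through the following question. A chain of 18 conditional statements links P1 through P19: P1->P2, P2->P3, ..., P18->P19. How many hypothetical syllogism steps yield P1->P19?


With 18 implications in a chain connecting 19 propositions:
P1->P2, P2->P3, ..., P18->P19
Steps needed = (number of implications) - 1 = 18 - 1 = 17

17


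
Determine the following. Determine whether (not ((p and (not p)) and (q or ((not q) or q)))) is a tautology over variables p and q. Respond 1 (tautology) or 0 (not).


Check all 4 assignments:
p=0, q=0: 1
p=0, q=1: 1
p=1, q=0: 1
p=1, q=1: 1
Satisfying count = 4/4.
Tautology iff count = 4: yes.

1


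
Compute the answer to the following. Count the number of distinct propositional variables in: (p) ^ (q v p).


Identify each variable that appears in the formula.
Variables found: p, q
Count = 2

2


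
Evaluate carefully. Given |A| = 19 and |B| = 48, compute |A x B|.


The Cartesian product A x B contains all ordered pairs (a, b).
|A x B| = |A| * |B| = 19 * 48 = 912

912


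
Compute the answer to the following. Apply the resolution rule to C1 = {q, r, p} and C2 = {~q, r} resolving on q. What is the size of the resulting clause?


Remove q from C1 and ~q from C2.
C1 remainder: {r, p}
C2 remainder: {r}
Union (resolvent): {p, r}
Resolvent has 2 literal(s).

2


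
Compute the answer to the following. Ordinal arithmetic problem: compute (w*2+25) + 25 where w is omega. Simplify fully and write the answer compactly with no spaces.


Compute (w*2+25) + 25.
Ordinal + is associative but NOT commutative; for finite n>0, n + w = w but w + n stays w+n.
By associativity: (w*2+25) + 25 = w*2 + (25+25) = w*2+50.
Result = w*2+50

w*2+50


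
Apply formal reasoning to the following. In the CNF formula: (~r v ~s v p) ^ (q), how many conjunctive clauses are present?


A CNF formula is a conjunction of clauses.
Clauses are separated by ^.
Counting the conjuncts: 2 clauses.

2


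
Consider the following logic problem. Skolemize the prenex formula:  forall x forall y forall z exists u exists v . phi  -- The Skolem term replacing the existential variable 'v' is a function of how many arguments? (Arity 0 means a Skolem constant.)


Quantifier prefix: forall x forall y forall z exists u exists v
'v' is existentially quantified at position 5.
Universal variables preceding it: x, y, z
Skolem function arity = 3

3


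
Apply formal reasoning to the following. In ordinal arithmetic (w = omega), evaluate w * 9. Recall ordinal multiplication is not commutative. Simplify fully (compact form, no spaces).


Compute w * 9.
Ordinal * is associative and left-distributive over +, but NOT commutative; for finite n>1, n*w = w but w*n stays w*n.
w * 9 means 9 copies of w concatenated: w*9.
Result = w*9

w*9
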